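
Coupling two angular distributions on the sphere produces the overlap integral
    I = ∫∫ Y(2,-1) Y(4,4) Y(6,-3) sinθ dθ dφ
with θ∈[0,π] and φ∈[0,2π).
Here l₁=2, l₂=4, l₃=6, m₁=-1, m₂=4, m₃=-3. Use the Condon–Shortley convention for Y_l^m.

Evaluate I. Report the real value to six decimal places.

-0.047713

Rules hold: Σm=0, L=12 even, 2≤6≤6.
N = 5·9·13 = 585
Δ = 0!·4!·8!/13! = 1/6435
Racah Σ t=0..0: t=0:+1/2304 = 1/2304
⇒ 3j(2 4 6; 0 0 0)² = 5/143, sgn +1
Racah Σ t=0..0: t=0:+1/241920 = 1/241920
⇒ 3j(2 4 6; -1 4 -3)² = 1/715, sgn -1
4πI² = N·(3j₀)²·(3jₘ)² = 45/1573
I = -1·√(0.0286078/4π) = -0.04771303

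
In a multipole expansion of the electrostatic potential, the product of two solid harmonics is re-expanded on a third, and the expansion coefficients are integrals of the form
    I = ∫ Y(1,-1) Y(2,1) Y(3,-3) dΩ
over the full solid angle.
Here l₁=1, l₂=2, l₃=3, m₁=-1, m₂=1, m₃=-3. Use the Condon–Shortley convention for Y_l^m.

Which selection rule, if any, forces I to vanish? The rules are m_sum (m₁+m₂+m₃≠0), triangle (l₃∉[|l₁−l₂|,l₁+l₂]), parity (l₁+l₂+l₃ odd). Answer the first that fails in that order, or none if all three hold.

azimuthal sum: -1 + 1 − 3 = -3  ✗
1 ≤ 3 ≤ 3 (triangle on l)
L = 1 + 2 + 3 = 6 (even)

m_sum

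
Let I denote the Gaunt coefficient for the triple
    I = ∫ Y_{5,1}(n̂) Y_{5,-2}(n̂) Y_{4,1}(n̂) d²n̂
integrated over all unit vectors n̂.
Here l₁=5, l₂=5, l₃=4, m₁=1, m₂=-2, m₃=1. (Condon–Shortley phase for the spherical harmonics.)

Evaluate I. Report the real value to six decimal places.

0.128377

Checks pass: Σm=0; 14 even; l₃=4∈[0,10].
(2·5+1)(2·5+1)(2·4+1) = 1089
Δ: 6! 4! 4! / 15! → 1/3153150
sum: t=1:−1/69120 t=2:+1/1728 t=3:−1/576 t=4:+1/1728 t=5:−1/69120 = -7/11520
3j²(5 5 4; 0 0 0) = Δ·Π!·Σ² = 2/143  (sign -1)
sum: t=0:+1/103680 t=1:−1/2880 t=2:+1/1152 t=3:−1/5184 = 7/20736
3j²(5 5 4; 1 -2 1) = Δ·Π!·Σ² = 35/2574  (sign -1)
combine: 4πI² = 1089·2/143·35/2574 = 35/169
take √, sign +1: I = 0.12837656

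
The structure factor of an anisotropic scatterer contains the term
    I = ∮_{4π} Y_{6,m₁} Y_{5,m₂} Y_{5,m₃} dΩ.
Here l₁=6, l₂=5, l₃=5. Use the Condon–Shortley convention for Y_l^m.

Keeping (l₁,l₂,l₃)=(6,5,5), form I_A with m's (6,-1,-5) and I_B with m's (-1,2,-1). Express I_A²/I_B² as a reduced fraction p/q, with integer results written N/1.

Shared (l₁,l₂,l₃)=(6,5,5): N and (l;000)² cancel in I_A²/I_B².
A: Δ = 6!·6!·4!/17! = 1/28588560; Racah Σ t=0..0: t=0:+1/12441600 = 1/12441600; ⇒ 3j(6 5 5; 6 -1 -5)² = 3/442, sgn +1
B: Δ = 6!·6!·4!/17! = 1/28588560; Racah Σ t=3..6: t=3:−1/41472 t=4:+1/10368 t=5:−1/23040 t=6:+1/518400 = 1/32400; ⇒ 3j(6 5 5; -1 2 -1)² = 128/12155, sgn +1
I_A²/I_B² = (3/442)/(128/12155) = 165/256

165/256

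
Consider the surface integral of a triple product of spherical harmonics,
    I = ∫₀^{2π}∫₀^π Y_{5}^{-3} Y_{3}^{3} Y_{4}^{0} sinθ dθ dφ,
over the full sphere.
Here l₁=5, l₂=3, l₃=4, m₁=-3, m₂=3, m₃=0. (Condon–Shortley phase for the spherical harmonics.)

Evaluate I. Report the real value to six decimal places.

0.196280

m-sum 0 ✓  L=12 even ✓  2≤4≤8 ✓
Π(2lᵢ+1) = 11×7×9 = 693
triangle coeff Δ(5,3,4) = 1/180180
Σ_t [1,3]: t=1:−1/576 t=2:+1/144 t=3:−1/576 = 1/288
(3j)²=20/1001 [(5 3 4; 0 0 0)], sign=+1
Σ_t [4,4]: t=4:+1/2304 = 1/2304
(3j)²=5/143 [(5 3 4; -3 3 0)], sign=+1
⇒ 4πI² = 900/1859
I = (+1)√(900/1859/(4π)) = 0.19628026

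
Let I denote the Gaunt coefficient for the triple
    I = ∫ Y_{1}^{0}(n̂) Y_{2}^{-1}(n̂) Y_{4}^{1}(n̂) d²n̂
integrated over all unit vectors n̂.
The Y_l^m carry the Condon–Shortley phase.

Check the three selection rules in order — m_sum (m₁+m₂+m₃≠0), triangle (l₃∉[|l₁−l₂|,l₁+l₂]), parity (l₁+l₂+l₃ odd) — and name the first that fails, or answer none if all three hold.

azimuthal sum: 0 − 1 + 1 = 0  ✓
1 ≤ 4 ≤ 3 (triangle on l)  ✗
L = 1 + 2 + 4 = 7 (odd)

triangle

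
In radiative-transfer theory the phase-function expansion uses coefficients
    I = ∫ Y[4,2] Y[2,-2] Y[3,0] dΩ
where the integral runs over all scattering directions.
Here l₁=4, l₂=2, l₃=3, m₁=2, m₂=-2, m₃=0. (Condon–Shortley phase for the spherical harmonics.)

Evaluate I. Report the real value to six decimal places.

L=9 odd ⇒ parity kills the (l;000) factor ⇒ I = 0

0.000000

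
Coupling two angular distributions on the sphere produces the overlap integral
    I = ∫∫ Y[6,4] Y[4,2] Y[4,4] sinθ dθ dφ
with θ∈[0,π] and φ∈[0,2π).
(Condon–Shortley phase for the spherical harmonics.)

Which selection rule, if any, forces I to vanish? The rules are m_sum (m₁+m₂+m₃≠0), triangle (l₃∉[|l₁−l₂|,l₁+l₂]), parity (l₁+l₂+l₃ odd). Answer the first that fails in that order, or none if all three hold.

m_sum

m₁+m₂+m₃ = 4 + 2 + 4 = 10  ✗
triangle: |6−4|=2 ≤ l₃=4 ≤ 6+4=10
parity: l₁+l₂+l₃ = 14 is even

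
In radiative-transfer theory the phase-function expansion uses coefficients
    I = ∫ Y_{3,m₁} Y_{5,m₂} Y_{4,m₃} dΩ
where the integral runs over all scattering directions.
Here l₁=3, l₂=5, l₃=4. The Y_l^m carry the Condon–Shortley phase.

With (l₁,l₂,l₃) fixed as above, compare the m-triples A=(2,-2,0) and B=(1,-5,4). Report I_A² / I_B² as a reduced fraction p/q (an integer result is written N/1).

5/42

l's match ⇒ only the (l;m) 3-j factors differ between A and B.
A: triangle coeff Δ(3,5,4) = 1/180180; Σ_t [0,1]: t=0:+1/864 t=1:−1/576 = -1/1728; (3j)²=5/1287 [(3 5 4; 2 -2 0)], sign=-1
B: triangle coeff Δ(3,5,4) = 1/180180; Σ_t [0,0]: t=0:+1/34560 = 1/34560; (3j)²=14/429 [(3 5 4; 1 -5 4)], sign=+1
I_A²/I_B² = (5/1287)/(14/429) = 5/42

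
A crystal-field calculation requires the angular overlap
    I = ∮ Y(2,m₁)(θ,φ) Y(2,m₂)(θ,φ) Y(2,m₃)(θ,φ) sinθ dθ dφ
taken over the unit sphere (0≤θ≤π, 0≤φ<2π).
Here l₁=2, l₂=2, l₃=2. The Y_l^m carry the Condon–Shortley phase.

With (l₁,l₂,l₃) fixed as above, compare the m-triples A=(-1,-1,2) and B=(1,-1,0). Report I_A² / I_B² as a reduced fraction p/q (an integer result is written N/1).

l's match ⇒ only the (l;m) 3-j factors differ between A and B.
A: triangle coeff Δ(2,2,2) = 1/630; Σ_t [1,1]: t=1:−1/4 = -1/4; (3j)²=3/35 [(2 2 2; -1 -1 2)], sign=-1
B: triangle coeff Δ(2,2,2) = 1/630; Σ_t [0,1]: t=0:+1/2 t=1:−1/4 = 1/4; (3j)²=1/70 [(2 2 2; 1 -1 0)], sign=+1
I_A²/I_B² = (3/35)/(1/70) = 6/1

6/1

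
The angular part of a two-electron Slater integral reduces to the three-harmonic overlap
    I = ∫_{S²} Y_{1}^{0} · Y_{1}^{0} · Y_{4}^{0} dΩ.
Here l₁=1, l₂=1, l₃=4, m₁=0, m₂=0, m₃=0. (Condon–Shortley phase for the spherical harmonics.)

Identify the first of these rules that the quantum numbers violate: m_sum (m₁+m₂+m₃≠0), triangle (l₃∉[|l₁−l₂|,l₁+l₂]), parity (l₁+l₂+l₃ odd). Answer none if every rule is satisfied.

triangle

m₁+m₂+m₃ = 0 + 0 + 0 = 0  ✓
triangle: |1−1|=0 ≤ l₃=4 ≤ 1+1=2  ✗
parity: l₁+l₂+l₃ = 6 is even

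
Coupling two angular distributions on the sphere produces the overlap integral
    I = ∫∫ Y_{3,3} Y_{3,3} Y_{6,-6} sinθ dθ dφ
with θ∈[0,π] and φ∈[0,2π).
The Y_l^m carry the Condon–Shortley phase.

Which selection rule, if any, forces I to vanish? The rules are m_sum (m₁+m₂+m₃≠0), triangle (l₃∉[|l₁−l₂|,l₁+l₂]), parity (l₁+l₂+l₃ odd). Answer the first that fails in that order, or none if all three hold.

m₁+m₂+m₃ = 3 + 3 − 6 = 0  ✓
triangle: |3−3|=0 ≤ l₃=6 ≤ 3+3=6  ✓
parity: l₁+l₂+l₃ = 12 is even  ✓

none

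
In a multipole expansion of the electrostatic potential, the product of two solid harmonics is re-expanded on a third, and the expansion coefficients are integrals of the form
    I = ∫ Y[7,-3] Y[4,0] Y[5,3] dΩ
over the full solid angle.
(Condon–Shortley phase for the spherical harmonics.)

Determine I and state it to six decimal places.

Rules hold: Σm=0, L=16 even, 3≤5≤11.
N = 15·9·11 = 1485
Δ = 6!·8!·2!/17! = 1/6126120
Racah Σ t=2..4: t=2:+1/69120 t=3:−1/20736 t=4:+1/69120 = -1/51840
⇒ 3j(7 4 5; 0 0 0)² = 280/21879, sgn +1
Racah Σ t=2..4: t=2:+1/3870720 t=3:−1/181440 t=4:+1/138240 = 23/11612160
⇒ 3j(7 4 5; -3 0 3)² = 529/204204, sgn +1
4πI² = N·(3j₀)²·(3jₘ)² = 26450/537251
I = +1·√(0.0492321/4π) = 0.06259207

0.062592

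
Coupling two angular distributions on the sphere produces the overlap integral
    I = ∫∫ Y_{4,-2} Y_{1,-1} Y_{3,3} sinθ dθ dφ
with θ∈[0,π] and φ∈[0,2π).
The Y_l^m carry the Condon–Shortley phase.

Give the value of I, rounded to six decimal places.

Checks pass: Σm=0; 8 even; l₃=3∈[3,5].
(2·4+1)(2·1+1)(2·3+1) = 189
Δ: 2! 6! 0! / 9! → 1/252
sum: t=1:−1/36 = -1/36
3j²(4 1 3; 0 0 0) = Δ·Π!·Σ² = 4/63  (sign +1)
sum: t=0:+1/1440 = 1/1440
3j²(4 1 3; -2 -1 3) = Δ·Π!·Σ² = 1/252  (sign +1)
combine: 4πI² = 189·4/63·1/252 = 1/21
take √, sign +1: I = 0.06155813

0.061558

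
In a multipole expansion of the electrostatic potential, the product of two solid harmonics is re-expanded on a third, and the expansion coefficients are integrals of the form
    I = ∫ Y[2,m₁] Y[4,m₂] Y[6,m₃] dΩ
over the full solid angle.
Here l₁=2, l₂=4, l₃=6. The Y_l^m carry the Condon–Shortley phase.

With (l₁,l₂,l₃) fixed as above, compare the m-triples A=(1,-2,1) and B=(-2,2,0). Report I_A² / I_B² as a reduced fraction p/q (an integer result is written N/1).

14/3

Same 2,4,6: normalisation and zero-m 3j drop out of the ratio.
A: Δ: 0! 4! 8! / 13! → 1/6435; sum: t=0:+1/8640 = 1/8640; 3j²(2 4 6; 1 -2 1) = Δ·Π!·Σ² = 14/1287  (sign -1)
B: Δ: 0! 4! 8! / 13! → 1/6435; sum: t=0:+1/34560 = 1/34560; 3j²(2 4 6; -2 2 0) = Δ·Π!·Σ² = 1/429  (sign +1)
I_A²/I_B² = (14/1287)/(1/429) = 14/3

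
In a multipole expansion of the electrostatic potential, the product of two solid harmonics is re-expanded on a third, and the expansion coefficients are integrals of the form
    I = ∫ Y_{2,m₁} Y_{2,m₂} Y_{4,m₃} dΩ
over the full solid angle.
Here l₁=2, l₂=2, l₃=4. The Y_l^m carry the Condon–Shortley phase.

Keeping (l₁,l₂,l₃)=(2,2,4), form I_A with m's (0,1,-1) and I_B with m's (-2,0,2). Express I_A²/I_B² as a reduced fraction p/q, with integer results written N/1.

Shared (l₁,l₂,l₃)=(2,2,4): N and (l;000)² cancel in I_A²/I_B².
A: Δ = 0!·4!·4!/9! = 1/630; Racah Σ t=0..0: t=0:+1/24 = 1/24; ⇒ 3j(2 2 4; 0 1 -1)² = 1/21, sgn -1
B: Δ = 0!·4!·4!/9! = 1/630; Racah Σ t=0..0: t=0:+1/96 = 1/96; ⇒ 3j(2 2 4; -2 0 2)² = 1/42, sgn +1
I_A²/I_B² = (1/21)/(1/42) = 2/1

2/1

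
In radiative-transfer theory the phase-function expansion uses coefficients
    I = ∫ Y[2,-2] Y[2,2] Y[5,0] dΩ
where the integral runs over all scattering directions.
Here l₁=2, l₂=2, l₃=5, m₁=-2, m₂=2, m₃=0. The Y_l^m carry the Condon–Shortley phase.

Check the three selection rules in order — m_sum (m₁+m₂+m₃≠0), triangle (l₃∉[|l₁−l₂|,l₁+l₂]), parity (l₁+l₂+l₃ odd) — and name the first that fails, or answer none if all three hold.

triangle

m₁+m₂+m₃ = -2 + 2 + 0 = 0  ✓
triangle: |2−2|=0 ≤ l₃=5 ≤ 2+2=4  ✗
parity: l₁+l₂+l₃ = 9 is odd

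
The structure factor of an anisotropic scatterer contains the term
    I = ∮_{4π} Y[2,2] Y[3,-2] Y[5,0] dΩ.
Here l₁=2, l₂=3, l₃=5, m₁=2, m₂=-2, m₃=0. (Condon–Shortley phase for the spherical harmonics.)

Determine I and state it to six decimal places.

Checks pass: Σm=0; 10 even; l₃=5∈[1,5].
(2·2+1)(2·3+1)(2·5+1) = 385
Δ: 0! 4! 6! / 11! → 1/2310
sum: t=0:+1/144 = 1/144
3j²(2 3 5; 0 0 0) = Δ·Π!·Σ² = 10/231  (sign -1)
sum: t=0:+1/2880 = 1/2880
3j²(2 3 5; 2 -2 0) = Δ·Π!·Σ² = 1/462  (sign -1)
combine: 4πI² = 385·10/231·1/462 = 25/693
take √, sign +1: I = 0.05357948

0.053579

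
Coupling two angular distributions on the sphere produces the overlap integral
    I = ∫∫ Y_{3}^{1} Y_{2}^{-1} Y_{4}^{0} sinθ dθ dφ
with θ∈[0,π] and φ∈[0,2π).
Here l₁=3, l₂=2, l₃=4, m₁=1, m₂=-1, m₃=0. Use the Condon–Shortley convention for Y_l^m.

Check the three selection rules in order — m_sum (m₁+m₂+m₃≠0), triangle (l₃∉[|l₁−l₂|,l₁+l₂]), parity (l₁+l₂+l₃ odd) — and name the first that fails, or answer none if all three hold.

parity

m₁+m₂+m₃ = 1 − 1 + 0 = 0  ✓
triangle: |3−2|=1 ≤ l₃=4 ≤ 3+2=5  ✓
parity: l₁+l₂+l₃ = 9 is odd  ✗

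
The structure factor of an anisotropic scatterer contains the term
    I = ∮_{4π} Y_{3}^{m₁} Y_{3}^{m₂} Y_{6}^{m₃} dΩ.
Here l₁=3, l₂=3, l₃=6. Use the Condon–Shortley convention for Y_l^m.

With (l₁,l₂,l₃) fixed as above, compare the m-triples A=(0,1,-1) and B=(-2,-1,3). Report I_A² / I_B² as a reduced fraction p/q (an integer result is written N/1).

25/27

Same 3,3,6: normalisation and zero-m 3j drop out of the ratio.
A: Δ: 0! 6! 6! / 13! → 1/12012; sum: t=0:+1/1728 = 1/1728; 3j²(3 3 6; 0 1 -1) = Δ·Π!·Σ² = 25/858  (sign -1)
B: Δ: 0! 6! 6! / 13! → 1/12012; sum: t=0:+1/5760 = 1/5760; 3j²(3 3 6; -2 -1 3) = Δ·Π!·Σ² = 9/286  (sign -1)
I_A²/I_B² = (25/858)/(9/286) = 25/27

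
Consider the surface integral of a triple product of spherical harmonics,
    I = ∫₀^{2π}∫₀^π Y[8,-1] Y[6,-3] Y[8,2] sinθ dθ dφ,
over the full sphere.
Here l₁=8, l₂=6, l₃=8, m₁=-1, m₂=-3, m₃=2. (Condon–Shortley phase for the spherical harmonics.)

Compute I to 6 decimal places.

-1 − 3 + 2 = -2 ≠ 0: azimuthal integral kills it; I = 0

0.000000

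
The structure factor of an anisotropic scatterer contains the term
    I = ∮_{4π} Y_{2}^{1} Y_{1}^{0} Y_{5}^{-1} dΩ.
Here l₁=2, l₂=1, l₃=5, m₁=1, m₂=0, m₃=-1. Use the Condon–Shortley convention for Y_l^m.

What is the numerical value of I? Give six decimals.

l₃=5 ∉ [1,3] — triangle fails ⇒ I = 0

0.000000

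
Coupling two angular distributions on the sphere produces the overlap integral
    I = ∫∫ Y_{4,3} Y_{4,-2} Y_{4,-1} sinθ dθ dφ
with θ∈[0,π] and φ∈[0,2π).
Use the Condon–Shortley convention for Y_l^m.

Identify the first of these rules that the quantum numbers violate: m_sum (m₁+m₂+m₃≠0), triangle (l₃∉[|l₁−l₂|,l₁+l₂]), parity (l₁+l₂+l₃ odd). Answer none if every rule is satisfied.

none

azimuthal sum: 3 − 2 − 1 = 0  ✓
0 ≤ 4 ≤ 8 (triangle on l)  ✓
L = 4 + 4 + 4 = 12 (even)  ✓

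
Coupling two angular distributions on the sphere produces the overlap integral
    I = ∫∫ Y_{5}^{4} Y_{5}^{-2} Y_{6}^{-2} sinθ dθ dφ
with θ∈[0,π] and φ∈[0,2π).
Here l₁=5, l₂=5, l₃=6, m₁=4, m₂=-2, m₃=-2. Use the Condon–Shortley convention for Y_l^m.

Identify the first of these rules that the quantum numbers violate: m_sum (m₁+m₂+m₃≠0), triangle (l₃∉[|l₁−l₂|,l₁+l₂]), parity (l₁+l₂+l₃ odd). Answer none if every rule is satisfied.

azimuthal sum: 4 − 2 − 2 = 0  ✓
0 ≤ 6 ≤ 10 (triangle on l)  ✓
L = 5 + 5 + 6 = 16 (even)  ✓

none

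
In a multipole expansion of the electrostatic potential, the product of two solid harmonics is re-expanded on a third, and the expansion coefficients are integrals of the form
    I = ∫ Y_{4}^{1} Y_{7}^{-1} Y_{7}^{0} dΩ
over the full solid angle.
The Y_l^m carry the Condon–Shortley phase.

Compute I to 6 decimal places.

m-sum 0 ✓  L=18 even ✓  3≤7≤11 ✓
Π(2lᵢ+1) = 9×15×15 = 2025
triangle coeff Δ(4,7,7) = 1/58198140
Σ_t [0,4]: t=0:+1/17418240 t=1:−1/622080 t=2:+1/230400 t=3:−1/622080 t=4:+1/17418240 = 1/806400
(3j)²=2268/230945 [(4 7 7; 0 0 0)], sign=-1
Σ_t [0,3]: t=0:+1/2488320 t=1:−1/345600 t=2:+1/414720 t=3:−1/4354560 = -1/3225600
(3j)²=81/92378 [(4 7 7; 1 -1 0)], sign=+1
⇒ 4πI² = 37200870/2133423721
I = (-1)√(37200870/2133423721/(4π)) = -0.03725058

-0.037251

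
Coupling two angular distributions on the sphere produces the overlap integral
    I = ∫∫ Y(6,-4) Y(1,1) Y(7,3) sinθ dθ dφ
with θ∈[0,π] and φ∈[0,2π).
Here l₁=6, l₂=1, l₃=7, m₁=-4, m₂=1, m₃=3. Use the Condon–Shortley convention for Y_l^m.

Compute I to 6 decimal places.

-0.085707

m-sum 0 ✓  L=14 even ✓  5≤7≤7 ✓
Π(2lᵢ+1) = 13×3×15 = 585
triangle coeff Δ(6,1,7) = 1/1365
Σ_t [0,0]: t=0:+1/518400 = 1/518400
(3j)²=7/195 [(6 1 7; 0 0 0)], sign=-1
Σ_t [0,0]: t=0:+1/14515200 = 1/14515200
(3j)²=2/455 [(6 1 7; -4 1 3)], sign=+1
⇒ 4πI² = 6/65
I = (-1)√(6/65/(4π)) = -0.08570655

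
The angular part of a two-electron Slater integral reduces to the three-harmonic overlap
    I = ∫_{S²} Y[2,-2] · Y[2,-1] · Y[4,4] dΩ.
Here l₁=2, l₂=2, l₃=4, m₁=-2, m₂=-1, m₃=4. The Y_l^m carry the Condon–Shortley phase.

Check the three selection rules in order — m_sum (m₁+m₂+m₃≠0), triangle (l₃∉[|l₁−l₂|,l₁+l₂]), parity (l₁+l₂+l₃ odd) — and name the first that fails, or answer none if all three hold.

m_sum

m₁+m₂+m₃ = -2 − 1 + 4 = 1  ✗
triangle: |2−2|=0 ≤ l₃=4 ≤ 2+2=4
parity: l₁+l₂+l₃ = 8 is even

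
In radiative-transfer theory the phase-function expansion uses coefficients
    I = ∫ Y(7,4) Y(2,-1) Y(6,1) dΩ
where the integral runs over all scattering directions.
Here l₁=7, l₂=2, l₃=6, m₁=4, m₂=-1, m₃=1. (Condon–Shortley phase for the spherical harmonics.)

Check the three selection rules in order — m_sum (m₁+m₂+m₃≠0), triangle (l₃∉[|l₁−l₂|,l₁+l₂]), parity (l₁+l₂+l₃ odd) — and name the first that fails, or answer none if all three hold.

Σmᵢ = 4  ✗
l₃∈[|l₁−l₂|,l₁+l₂]=[5,9], have l₃=6
Σlᵢ = 15 ⇒ odd

m_sum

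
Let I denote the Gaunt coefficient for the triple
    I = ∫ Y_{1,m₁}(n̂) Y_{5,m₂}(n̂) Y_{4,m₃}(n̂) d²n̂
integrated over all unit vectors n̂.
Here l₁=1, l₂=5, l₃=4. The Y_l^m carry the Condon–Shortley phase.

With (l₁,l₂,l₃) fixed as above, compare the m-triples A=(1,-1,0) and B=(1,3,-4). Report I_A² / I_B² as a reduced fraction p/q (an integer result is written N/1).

15/1

Same 1,5,4: normalisation and zero-m 3j drop out of the ratio.
A: Δ: 2! 0! 8! / 11! → 1/495; sum: t=0:+1/1152 = 1/1152; 3j²(1 5 4; 1 -1 0) = Δ·Π!·Σ² = 1/33  (sign +1)
B: Δ: 2! 0! 8! / 11! → 1/495; sum: t=0:+1/80640 = 1/80640; 3j²(1 5 4; 1 3 -4) = Δ·Π!·Σ² = 1/495  (sign +1)
I_A²/I_B² = (1/33)/(1/495) = 15/1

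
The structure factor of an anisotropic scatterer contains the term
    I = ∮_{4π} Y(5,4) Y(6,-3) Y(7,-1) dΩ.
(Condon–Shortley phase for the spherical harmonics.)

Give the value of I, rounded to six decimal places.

-0.145177

Checks pass: Σm=0; 18 even; l₃=7∈[1,11].
(2·5+1)(2·6+1)(2·7+1) = 2145
Δ: 4! 6! 8! / 19! → 1/174594420
sum: t=0:+1/4147200 t=1:−1/207360 t=2:+1/82944 t=3:−1/207360 t=4:+1/4147200 = 1/345600
3j²(5 6 7; 0 0 0) = Δ·Π!·Σ² = 420/46189  (sign -1)
sum: t=0:+1/2073600 t=1:−1/6220800 = 1/3110400
3j²(5 6 7; 4 -3 -1) = Δ·Π!·Σ² = 3136/230945  (sign +1)
combine: 4πI² = 2145·420/46189·3136/230945 = 3951360/14919047
take √, sign -1: I = -0.14517700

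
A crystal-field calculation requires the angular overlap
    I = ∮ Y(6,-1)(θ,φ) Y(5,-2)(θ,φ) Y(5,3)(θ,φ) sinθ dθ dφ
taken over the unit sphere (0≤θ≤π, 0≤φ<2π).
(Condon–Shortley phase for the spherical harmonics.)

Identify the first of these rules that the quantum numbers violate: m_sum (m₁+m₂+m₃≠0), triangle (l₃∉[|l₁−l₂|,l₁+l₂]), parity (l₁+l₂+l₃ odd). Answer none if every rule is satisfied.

Σmᵢ = 0  ✓
l₃∈[|l₁−l₂|,l₁+l₂]=[1,11], have l₃=5  ✓
Σlᵢ = 16 ⇒ even  ✓

none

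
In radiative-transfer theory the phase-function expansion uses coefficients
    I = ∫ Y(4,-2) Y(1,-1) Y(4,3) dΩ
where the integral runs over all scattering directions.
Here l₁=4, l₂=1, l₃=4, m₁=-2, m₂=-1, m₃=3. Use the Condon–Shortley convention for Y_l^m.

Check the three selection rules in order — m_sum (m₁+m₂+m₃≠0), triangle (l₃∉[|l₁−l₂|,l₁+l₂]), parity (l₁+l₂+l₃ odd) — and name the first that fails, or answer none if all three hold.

parity

Σmᵢ = 0  ✓
l₃∈[|l₁−l₂|,l₁+l₂]=[3,5], have l₃=4  ✓
Σlᵢ = 9 ⇒ odd  ✗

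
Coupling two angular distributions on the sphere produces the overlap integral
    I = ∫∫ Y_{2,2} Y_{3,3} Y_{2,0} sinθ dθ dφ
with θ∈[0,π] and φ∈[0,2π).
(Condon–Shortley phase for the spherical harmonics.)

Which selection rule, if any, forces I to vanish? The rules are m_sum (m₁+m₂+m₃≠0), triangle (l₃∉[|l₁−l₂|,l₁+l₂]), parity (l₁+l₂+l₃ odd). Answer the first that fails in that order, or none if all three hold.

m_sum

Σmᵢ = 5  ✗
l₃∈[|l₁−l₂|,l₁+l₂]=[1,5], have l₃=2
Σlᵢ = 7 ⇒ odd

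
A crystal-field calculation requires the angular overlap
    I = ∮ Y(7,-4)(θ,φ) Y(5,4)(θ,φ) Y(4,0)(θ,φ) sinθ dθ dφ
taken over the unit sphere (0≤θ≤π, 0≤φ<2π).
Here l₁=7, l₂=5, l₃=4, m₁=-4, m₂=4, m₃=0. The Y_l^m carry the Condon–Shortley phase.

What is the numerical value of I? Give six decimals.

Rules hold: Σm=0, L=16 even, 2≤4≤12.
N = 15·11·9 = 1485
Δ = 8!·6!·2!/17! = 1/6126120
Racah Σ t=3..5: t=3:−1/69120 t=4:+1/20736 t=5:−1/69120 = 1/51840
⇒ 3j(7 5 4; 0 0 0)² = 280/21879, sgn +1
Racah Σ t=7..8: t=7:−1/483840 t=8:+1/1451520 = -1/725760
⇒ 3j(7 5 4; -4 4 0)² = 24/1547, sgn -1
4πI² = N·(3j₀)²·(3jₘ)² = 14400/48841
I = -1·√(0.294834/4π) = -0.15317364

-0.153174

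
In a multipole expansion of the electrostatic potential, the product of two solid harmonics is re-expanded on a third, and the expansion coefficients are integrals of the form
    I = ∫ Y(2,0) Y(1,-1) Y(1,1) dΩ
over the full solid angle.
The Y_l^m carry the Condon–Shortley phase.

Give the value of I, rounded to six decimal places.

Checks pass: Σm=0; 4 even; l₃=1∈[1,3].
(2·2+1)(2·1+1)(2·1+1) = 45
Δ: 2! 2! 0! / 5! → 1/30
sum: t=1:−1/1 = -1/1
3j²(2 1 1; 0 0 0) = Δ·Π!·Σ² = 2/15  (sign +1)
sum: t=0:+1/4 = 1/4
3j²(2 1 1; 0 -1 1) = Δ·Π!·Σ² = 1/30  (sign +1)
combine: 4πI² = 45·2/15·1/30 = 1/5
take √, sign +1: I = 0.12615663

0.126157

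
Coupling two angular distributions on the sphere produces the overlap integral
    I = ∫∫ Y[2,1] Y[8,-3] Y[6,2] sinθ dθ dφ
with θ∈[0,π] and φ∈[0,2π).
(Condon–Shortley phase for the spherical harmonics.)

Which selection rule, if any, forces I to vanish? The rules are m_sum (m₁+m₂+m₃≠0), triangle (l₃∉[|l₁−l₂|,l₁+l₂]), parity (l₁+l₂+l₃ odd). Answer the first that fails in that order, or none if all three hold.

none

m₁+m₂+m₃ = 1 − 3 + 2 = 0  ✓
triangle: |2−8|=6 ≤ l₃=6 ≤ 2+8=10  ✓
parity: l₁+l₂+l₃ = 16 is even  ✓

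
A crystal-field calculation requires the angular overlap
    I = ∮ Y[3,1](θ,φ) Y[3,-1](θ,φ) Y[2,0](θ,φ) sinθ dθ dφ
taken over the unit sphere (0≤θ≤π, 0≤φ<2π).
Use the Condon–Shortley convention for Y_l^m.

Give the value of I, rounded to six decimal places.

-0.126157

Checks pass: Σm=0; 8 even; l₃=2∈[0,6].
(2·3+1)(2·3+1)(2·2+1) = 245
Δ: 4! 2! 2! / 9! → 1/3780
sum: t=1:−1/24 t=2:+1/4 t=3:−1/24 = 1/6
3j²(3 3 2; 0 0 0) = Δ·Π!·Σ² = 4/105  (sign +1)
sum: t=0:+1/96 t=1:−1/6 t=2:+1/16 = -3/32
3j²(3 3 2; 1 -1 0) = Δ·Π!·Σ² = 3/140  (sign -1)
combine: 4πI² = 245·4/105·3/140 = 1/5
take √, sign -1: I = -0.12615663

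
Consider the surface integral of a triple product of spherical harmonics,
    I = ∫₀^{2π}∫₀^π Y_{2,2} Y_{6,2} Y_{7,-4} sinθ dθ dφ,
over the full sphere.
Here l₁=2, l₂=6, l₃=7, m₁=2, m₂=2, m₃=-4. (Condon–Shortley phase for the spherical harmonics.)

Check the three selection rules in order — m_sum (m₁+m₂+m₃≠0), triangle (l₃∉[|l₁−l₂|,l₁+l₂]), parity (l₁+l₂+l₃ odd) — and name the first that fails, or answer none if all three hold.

parity

m₁+m₂+m₃ = 2 + 2 − 4 = 0  ✓
triangle: |2−6|=4 ≤ l₃=7 ≤ 2+6=8  ✓
parity: l₁+l₂+l₃ = 15 is odd  ✗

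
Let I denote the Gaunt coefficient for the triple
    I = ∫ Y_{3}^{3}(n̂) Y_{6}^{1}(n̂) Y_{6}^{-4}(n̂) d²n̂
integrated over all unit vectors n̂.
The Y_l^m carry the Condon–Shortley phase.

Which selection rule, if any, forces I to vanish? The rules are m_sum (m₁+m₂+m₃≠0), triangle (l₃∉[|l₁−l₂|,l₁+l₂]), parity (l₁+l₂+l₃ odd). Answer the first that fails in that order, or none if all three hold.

azimuthal sum: 3 + 1 − 4 = 0  ✓
3 ≤ 6 ≤ 9 (triangle on l)  ✓
L = 3 + 6 + 6 = 15 (odd)  ✗

parity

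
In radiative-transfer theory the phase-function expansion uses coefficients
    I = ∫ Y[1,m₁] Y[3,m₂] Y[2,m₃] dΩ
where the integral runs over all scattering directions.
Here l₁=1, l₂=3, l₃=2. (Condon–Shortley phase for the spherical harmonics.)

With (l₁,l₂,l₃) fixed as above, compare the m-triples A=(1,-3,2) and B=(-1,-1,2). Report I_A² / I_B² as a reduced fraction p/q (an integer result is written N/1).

15/1

Same 1,3,2: normalisation and zero-m 3j drop out of the ratio.
A: Δ: 2! 0! 4! / 7! → 1/105; sum: t=0:+1/48 = 1/48; 3j²(1 3 2; 1 -3 2) = Δ·Π!·Σ² = 1/7  (sign +1)
B: Δ: 2! 0! 4! / 7! → 1/105; sum: t=2:+1/48 = 1/48; 3j²(1 3 2; -1 -1 2) = Δ·Π!·Σ² = 1/105  (sign +1)
I_A²/I_B² = (1/7)/(1/105) = 15/1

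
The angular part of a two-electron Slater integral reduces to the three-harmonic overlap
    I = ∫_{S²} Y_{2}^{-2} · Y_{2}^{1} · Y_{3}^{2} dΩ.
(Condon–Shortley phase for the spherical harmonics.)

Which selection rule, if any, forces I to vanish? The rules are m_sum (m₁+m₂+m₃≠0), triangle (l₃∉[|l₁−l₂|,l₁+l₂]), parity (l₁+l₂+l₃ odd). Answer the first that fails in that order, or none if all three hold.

m_sum

Σmᵢ = 1  ✗
l₃∈[|l₁−l₂|,l₁+l₂]=[0,4], have l₃=3
Σlᵢ = 7 ⇒ odd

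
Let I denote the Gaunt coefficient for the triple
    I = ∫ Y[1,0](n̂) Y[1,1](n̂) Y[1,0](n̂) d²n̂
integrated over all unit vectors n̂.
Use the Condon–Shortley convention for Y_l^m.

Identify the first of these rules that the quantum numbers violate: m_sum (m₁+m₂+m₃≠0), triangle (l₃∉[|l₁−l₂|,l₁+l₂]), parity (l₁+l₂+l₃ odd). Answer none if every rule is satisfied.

m_sum

azimuthal sum: 0 + 1 + 0 = 1  ✗
0 ≤ 1 ≤ 2 (triangle on l)
L = 1 + 1 + 1 = 3 (odd)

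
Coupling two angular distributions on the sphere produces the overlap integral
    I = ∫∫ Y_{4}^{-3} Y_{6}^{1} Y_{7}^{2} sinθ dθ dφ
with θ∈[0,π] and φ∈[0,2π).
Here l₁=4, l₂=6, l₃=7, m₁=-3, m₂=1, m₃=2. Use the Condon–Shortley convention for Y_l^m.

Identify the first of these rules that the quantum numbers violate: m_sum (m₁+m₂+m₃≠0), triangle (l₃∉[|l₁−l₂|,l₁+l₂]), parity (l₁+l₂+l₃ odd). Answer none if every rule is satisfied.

Σmᵢ = 0  ✓
l₃∈[|l₁−l₂|,l₁+l₂]=[2,10], have l₃=7  ✓
Σlᵢ = 17 ⇒ odd  ✗

parity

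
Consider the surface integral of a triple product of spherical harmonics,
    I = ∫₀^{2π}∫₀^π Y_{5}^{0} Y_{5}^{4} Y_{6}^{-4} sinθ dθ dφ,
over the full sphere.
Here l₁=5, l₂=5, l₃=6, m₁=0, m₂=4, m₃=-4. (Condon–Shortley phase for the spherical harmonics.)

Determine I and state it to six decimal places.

-0.082328

Checks pass: Σm=0; 16 even; l₃=6∈[0,10].
(2·5+1)(2·5+1)(2·6+1) = 1573
Δ: 4! 6! 6! / 17! → 1/28588560
sum: t=0:+1/345600 t=1:−1/13824 t=2:+1/5184 t=3:−1/13824 t=4:+1/345600 = 7/129600
3j²(5 5 6; 0 0 0) = Δ·Π!·Σ² = 80/7293  (sign +1)
sum: t=3:−1/207360 t=4:+1/345600 = -1/518400
3j²(5 5 6; 0 4 -4) = Δ·Π!·Σ² = 12/2431  (sign -1)
combine: 4πI² = 1573·80/7293·12/2431 = 320/3757
take √, sign -1: I = -0.08232836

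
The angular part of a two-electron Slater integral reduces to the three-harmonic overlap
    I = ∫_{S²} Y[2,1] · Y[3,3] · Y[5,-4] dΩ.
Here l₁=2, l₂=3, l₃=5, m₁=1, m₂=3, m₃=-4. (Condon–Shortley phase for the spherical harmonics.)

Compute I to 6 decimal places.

Checks pass: Σm=0; 10 even; l₃=5∈[1,5].
(2·2+1)(2·3+1)(2·5+1) = 385
Δ: 0! 4! 6! / 11! → 1/2310
sum: t=0:+1/144 = 1/144
3j²(2 3 5; 0 0 0) = Δ·Π!·Σ² = 10/231  (sign -1)
sum: t=0:+1/4320 = 1/4320
3j²(2 3 5; 1 3 -4) = Δ·Π!·Σ² = 2/55  (sign -1)
combine: 4πI² = 385·10/231·2/55 = 20/33
take √, sign +1: I = 0.21961050

0.219610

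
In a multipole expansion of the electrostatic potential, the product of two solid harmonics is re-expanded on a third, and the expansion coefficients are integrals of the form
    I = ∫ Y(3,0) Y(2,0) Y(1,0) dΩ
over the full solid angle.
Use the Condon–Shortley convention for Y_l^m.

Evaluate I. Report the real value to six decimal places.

0.247767

m-sum 0 ✓  L=6 even ✓  1≤1≤5 ✓
Π(2lᵢ+1) = 7×5×3 = 105
triangle coeff Δ(3,2,1) = 1/105
Σ_t [2,2]: t=2:+1/4 = 1/4
(3j)²=3/35 [(3 2 1; 0 0 0)], sign=-1
(m-triple is (0,0,0) — same symbol as above.)
⇒ 4πI² = 27/35
I = (+1)√(27/35/(4π)) = 0.24776670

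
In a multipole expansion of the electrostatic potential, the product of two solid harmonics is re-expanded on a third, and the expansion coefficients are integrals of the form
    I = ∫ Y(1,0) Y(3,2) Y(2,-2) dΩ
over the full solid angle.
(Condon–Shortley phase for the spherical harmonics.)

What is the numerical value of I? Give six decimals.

0.184674

Checks pass: Σm=0; 6 even; l₃=2∈[2,4].
(2·1+1)(2·3+1)(2·2+1) = 105
Δ: 2! 0! 4! / 7! → 1/105
sum: t=1:−1/4 = -1/4
3j²(1 3 2; 0 0 0) = Δ·Π!·Σ² = 3/35  (sign -1)
sum: t=1:−1/24 = -1/24
3j²(1 3 2; 0 2 -2) = Δ·Π!·Σ² = 1/21  (sign -1)
combine: 4πI² = 105·3/35·1/21 = 3/7
take √, sign +1: I = 0.18467439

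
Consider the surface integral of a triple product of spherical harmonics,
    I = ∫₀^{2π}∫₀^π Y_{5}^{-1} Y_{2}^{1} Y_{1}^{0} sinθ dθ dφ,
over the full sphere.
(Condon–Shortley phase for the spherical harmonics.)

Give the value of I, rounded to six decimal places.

0.000000

triangle: need 3≤l₃≤7, have 1; I=0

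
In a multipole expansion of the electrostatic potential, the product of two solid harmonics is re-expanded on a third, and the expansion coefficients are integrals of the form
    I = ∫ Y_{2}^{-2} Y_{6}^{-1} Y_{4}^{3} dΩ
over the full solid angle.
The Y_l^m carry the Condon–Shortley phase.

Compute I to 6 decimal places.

Rules hold: Σm=0, L=12 even, 4≤4≤8.
N = 5·13·9 = 585
Δ = 4!·0!·8!/13! = 1/6435
Racah Σ t=2..2: t=2:+1/2304 = 1/2304
⇒ 3j(2 6 4; 0 0 0)² = 5/143, sgn +1
Racah Σ t=4..4: t=4:+1/120960 = 1/120960
⇒ 3j(2 6 4; -2 -1 3)² = 1/1287, sgn -1
4πI² = N·(3j₀)²·(3jₘ)² = 25/1573
I = -1·√(0.0158932/4π) = -0.03556319

-0.035563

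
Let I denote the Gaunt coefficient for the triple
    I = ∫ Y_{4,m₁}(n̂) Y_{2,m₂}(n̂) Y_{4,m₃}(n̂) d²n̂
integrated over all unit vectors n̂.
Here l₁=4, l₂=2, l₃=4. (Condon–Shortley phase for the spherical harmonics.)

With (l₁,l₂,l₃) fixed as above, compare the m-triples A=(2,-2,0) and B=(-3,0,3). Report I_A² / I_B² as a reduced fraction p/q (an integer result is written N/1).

540/49

l's match ⇒ only the (l;m) 3-j factors differ between A and B.
A: triangle coeff Δ(4,2,4) = 1/13860; Σ_t [0,0]: t=0:+1/192 = 1/192; (3j)²=3/77 [(4 2 4; 2 -2 0)], sign=+1
B: triangle coeff Δ(4,2,4) = 1/13860; Σ_t [1,2]: t=1:−1/720 t=2:+1/480 = 1/1440; (3j)²=7/1980 [(4 2 4; -3 0 3)], sign=-1
I_A²/I_B² = (3/77)/(7/1980) = 540/49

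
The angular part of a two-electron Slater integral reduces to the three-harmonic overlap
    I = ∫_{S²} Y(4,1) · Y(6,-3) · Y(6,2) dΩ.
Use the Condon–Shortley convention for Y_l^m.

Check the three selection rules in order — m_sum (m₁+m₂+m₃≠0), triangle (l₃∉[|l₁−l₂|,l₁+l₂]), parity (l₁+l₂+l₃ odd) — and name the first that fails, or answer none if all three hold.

Σmᵢ = 0  ✓
l₃∈[|l₁−l₂|,l₁+l₂]=[2,10], have l₃=6  ✓
Σlᵢ = 16 ⇒ even  ✓

none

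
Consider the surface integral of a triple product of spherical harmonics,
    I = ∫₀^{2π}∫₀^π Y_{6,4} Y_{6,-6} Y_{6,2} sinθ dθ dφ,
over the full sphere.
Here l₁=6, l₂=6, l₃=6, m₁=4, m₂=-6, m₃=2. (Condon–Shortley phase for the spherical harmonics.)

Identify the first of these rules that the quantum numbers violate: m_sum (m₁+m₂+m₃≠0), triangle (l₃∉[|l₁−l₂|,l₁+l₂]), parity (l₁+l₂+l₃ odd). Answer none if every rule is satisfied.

azimuthal sum: 4 − 6 + 2 = 0  ✓
0 ≤ 6 ≤ 12 (triangle on l)  ✓
L = 6 + 6 + 6 = 18 (even)  ✓

none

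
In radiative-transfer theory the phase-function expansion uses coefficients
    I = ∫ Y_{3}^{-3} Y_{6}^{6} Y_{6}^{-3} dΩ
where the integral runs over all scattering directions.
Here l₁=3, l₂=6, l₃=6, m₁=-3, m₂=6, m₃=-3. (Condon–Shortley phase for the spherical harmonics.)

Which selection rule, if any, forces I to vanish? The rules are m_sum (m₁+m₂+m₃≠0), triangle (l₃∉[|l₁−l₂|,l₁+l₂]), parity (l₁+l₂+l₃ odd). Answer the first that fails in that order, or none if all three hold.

parity

Σmᵢ = 0  ✓
l₃∈[|l₁−l₂|,l₁+l₂]=[3,9], have l₃=6  ✓
Σlᵢ = 15 ⇒ odd  ✗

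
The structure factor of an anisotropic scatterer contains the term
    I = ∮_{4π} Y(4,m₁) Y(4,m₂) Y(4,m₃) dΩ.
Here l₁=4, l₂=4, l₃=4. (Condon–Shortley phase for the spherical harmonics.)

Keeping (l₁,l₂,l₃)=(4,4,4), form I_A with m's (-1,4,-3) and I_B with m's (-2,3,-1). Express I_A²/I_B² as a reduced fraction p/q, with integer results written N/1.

7/1

Same 4,4,4: normalisation and zero-m 3j drop out of the ratio.
A: Δ: 4! 4! 4! / 13! → 1/450450; sum: t=4:+1/3456 = 1/3456; 3j²(4 4 4; -1 4 -3) = Δ·Π!·Σ² = 35/1287  (sign -1)
B: Δ: 4! 4! 4! / 13! → 1/450450; sum: t=3:−1/864 t=4:+1/576 = 1/1728; 3j²(4 4 4; -2 3 -1) = Δ·Π!·Σ² = 5/1287  (sign -1)
I_A²/I_B² = (35/1287)/(5/1287) = 7/1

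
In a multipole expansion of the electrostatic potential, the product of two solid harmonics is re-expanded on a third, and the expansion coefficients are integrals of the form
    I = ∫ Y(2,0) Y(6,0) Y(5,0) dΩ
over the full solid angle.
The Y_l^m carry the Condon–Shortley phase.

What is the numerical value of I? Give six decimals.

l₁+l₂+l₃=13 is odd: 3j(l;000)=0 ⇒ I=0

0.000000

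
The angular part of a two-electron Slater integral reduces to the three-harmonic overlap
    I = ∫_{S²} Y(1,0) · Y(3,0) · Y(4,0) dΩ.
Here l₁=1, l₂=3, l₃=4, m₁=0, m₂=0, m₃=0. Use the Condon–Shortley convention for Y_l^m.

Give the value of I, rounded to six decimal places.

0.246233

Rules hold: Σm=0, L=8 even, 2≤4≤4.
N = 3·7·9 = 189
Δ = 0!·2!·6!/9! = 1/252
Racah Σ t=0..0: t=0:+1/36 = 1/36
⇒ 3j(1 3 4; 0 0 0)² = 4/63, sgn +1
(m-triple is (0,0,0) — same symbol as above.)
4πI² = N·(3j₀)²·(3jₘ)² = 16/21
I = +1·√(0.761905/4π) = 0.24623252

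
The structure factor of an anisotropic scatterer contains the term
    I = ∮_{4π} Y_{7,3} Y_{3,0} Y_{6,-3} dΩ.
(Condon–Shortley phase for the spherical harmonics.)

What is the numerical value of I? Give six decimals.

-0.008134

m-sum 0 ✓  L=16 even ✓  4≤6≤10 ✓
Π(2lᵢ+1) = 15×7×13 = 1365
triangle coeff Δ(7,3,6) = 1/2042040
Σ_t [1,3]: t=1:−1/207360 t=2:+1/57600 t=3:−1/207360 = 1/129600
(3j)²=168/12155 [(7 3 6; 0 0 0)], sign=+1
Σ_t [1,3]: t=1:−1/362880 t=2:+1/322560 t=3:−1/4354560 = 1/8709120
(3j)²=3/68068 [(7 3 6; 3 0 -3)], sign=-1
⇒ 4πI² = 378/454597
I = (-1)√(378/454597/(4π)) = -0.00813444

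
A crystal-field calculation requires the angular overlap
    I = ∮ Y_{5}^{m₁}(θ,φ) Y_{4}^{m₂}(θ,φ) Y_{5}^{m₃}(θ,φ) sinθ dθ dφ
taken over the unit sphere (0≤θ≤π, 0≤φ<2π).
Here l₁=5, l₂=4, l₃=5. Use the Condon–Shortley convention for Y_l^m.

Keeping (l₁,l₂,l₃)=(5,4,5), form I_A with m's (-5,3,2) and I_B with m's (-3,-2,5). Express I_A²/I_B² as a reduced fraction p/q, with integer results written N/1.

7/12

Same 5,4,5: normalisation and zero-m 3j drop out of the ratio.
A: Δ: 4! 6! 4! / 15! → 1/3153150; sum: t=4:+1/103680 = 1/103680; 3j²(5 4 5; -5 3 2) = Δ·Π!·Σ² = 7/429  (sign -1)
B: Δ: 4! 6! 4! / 15! → 1/3153150; sum: t=2:+1/69120 = 1/69120; 3j²(5 4 5; -3 -2 5) = Δ·Π!·Σ² = 4/143  (sign +1)
I_A²/I_B² = (7/429)/(4/143) = 7/12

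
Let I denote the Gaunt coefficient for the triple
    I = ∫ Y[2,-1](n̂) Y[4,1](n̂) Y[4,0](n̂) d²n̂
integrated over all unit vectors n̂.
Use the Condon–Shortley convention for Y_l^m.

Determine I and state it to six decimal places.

-0.044869

m-sum 0 ✓  L=10 even ✓  2≤4≤6 ✓
Π(2lᵢ+1) = 5×9×9 = 405
triangle coeff Δ(2,4,4) = 1/13860
Σ_t [0,2]: t=0:+1/192 t=1:−1/36 t=2:+1/192 = -5/288
(3j)²=20/693 [(2 4 4; 0 0 0)], sign=-1
Σ_t [1,2]: t=1:−1/96 t=2:+1/72 = 1/288
(3j)²=1/462 [(2 4 4; -1 1 0)], sign=+1
⇒ 4πI² = 150/5929
I = (-1)√(150/5929/(4π)) = -0.04486937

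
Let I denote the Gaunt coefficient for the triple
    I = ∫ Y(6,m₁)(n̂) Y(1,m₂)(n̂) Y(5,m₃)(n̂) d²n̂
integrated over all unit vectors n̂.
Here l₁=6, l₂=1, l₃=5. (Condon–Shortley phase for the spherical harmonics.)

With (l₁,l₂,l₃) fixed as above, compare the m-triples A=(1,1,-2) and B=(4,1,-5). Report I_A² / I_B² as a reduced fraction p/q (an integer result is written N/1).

10/1

Shared (l₁,l₂,l₃)=(6,1,5): N and (l;000)² cancel in I_A²/I_B².
A: Δ = 2!·10!·0!/13! = 1/858; Racah Σ t=2..2: t=2:+1/60480 = 1/60480; ⇒ 3j(6 1 5; 1 1 -2)² = 5/429, sgn -1
B: Δ = 2!·10!·0!/13! = 1/858; Racah Σ t=2..2: t=2:+1/7257600 = 1/7257600; ⇒ 3j(6 1 5; 4 1 -5)² = 1/858, sgn +1
I_A²/I_B² = (5/429)/(1/858) = 10/1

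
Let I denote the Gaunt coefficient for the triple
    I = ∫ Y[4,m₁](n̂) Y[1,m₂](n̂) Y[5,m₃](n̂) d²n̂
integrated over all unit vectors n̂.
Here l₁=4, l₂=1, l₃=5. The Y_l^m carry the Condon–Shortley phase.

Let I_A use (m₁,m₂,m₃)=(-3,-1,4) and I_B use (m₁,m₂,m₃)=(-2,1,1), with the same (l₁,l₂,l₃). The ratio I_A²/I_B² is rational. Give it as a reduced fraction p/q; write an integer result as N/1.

l's match ⇒ only the (l;m) 3-j factors differ between A and B.
A: triangle coeff Δ(4,1,5) = 1/495; Σ_t [0,0]: t=0:+1/10080 = 1/10080; (3j)²=4/55 [(4 1 5; -3 -1 4)], sign=-1
B: triangle coeff Δ(4,1,5) = 1/495; Σ_t [0,0]: t=0:+1/2880 = 1/2880; (3j)²=2/165 [(4 1 5; -2 1 1)], sign=+1
I_A²/I_B² = (4/55)/(2/165) = 6/1

6/1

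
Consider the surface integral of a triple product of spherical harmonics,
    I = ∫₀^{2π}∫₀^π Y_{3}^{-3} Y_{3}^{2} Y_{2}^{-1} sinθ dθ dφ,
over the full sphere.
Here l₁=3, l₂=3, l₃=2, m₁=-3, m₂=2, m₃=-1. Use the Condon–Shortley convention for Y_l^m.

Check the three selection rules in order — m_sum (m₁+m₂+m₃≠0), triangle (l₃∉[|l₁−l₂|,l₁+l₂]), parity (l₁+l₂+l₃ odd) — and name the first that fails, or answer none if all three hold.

m_sum

azimuthal sum: -3 + 2 − 1 = -2  ✗
0 ≤ 2 ≤ 6 (triangle on l)
L = 3 + 3 + 2 = 8 (even)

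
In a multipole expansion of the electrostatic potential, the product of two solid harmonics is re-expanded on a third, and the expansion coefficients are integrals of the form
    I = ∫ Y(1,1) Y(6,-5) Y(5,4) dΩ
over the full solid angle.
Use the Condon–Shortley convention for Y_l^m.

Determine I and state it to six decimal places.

-0.303018

Rules hold: Σm=0, L=12 even, 5≤5≤7.
N = 3·13·11 = 429
Δ = 2!·0!·10!/13! = 1/858
Racah Σ t=1..1: t=1:−1/14400 = -1/14400
⇒ 3j(1 6 5; 0 0 0)² = 6/143, sgn +1
Racah Σ t=0..0: t=0:+1/725760 = 1/725760
⇒ 3j(1 6 5; 1 -5 4)² = 5/78, sgn -1
4πI² = N·(3j₀)²·(3jₘ)² = 15/13
I = -1·√(1.15385/4π) = -0.30301841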